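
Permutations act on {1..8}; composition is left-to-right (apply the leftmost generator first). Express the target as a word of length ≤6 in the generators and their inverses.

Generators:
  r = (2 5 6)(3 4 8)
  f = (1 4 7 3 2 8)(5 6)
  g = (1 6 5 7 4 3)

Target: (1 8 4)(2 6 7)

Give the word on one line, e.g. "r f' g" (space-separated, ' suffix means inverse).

r' g' r' g

  after r': (2 6 5)(3 8 4)
  after g': (1 3 8 7 5 2)
  after r': (1 8 7 2)(3 4)(5 6)
  after g: (1 8 4)(2 6 7)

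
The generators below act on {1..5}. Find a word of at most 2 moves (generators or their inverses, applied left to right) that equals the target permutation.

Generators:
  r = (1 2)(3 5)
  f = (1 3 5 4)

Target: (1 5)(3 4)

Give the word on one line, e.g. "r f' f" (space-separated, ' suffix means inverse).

f' f'

  after f': (1 4 5 3)
  after f': (1 5)(3 4)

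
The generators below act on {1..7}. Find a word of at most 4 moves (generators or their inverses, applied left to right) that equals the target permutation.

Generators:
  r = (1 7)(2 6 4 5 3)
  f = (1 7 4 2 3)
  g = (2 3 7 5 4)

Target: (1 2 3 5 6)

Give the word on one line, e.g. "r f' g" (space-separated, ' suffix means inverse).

f' r' r' f

  after f': (1 3 2 4 7)
  after r': (1 5 4)(2 6)
  after r': (1 4 7)(3 5 6)
  after f: (1 2 3 5 6)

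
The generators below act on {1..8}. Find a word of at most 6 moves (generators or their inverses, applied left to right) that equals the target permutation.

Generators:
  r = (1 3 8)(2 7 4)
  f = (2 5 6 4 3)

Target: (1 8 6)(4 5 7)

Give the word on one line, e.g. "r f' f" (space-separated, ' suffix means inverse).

f f r' f' f'

  after f: (2 5 6 4 3)
  after f: (2 6 3 5 4)
  after r': (1 8 3 5 7 2 6)
  after f': (1 8 4 6)(2 5 7 3)
  after f': (1 8 6)(4 5 7)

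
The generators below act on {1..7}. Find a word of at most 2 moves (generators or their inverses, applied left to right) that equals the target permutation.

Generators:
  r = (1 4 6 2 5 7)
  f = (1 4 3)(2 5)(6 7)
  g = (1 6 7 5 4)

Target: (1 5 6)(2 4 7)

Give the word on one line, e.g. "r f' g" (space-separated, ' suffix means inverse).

  after r': (1 7 5 2 6 4)
  after r': (1 5 6)(2 4 7)

r' r'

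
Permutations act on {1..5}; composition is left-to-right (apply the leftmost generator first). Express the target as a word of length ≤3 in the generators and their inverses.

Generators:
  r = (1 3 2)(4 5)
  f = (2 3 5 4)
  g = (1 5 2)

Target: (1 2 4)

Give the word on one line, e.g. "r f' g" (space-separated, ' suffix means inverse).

  after r: (1 3 2)(4 5)
  after g: (1 3)(2 5 4)
  after r: (1 2 4)

r g r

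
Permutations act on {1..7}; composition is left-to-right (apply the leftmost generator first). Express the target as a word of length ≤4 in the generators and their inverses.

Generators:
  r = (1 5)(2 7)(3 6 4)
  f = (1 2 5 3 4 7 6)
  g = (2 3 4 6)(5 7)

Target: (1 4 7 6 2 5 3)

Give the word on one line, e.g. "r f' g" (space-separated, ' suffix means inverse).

  after g': (2 6 4 3)(5 7)
  after f': (1 6 3)(2 7)(4 5)
  after g': (1 4 7 6 2 5 3)

g' f' g'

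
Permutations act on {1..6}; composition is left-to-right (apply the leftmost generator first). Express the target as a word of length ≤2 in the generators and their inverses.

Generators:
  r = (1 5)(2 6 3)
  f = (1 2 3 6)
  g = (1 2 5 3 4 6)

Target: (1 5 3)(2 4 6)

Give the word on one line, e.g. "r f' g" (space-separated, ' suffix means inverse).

  after f: (1 2 3 6)
  after g: (1 5 3)(2 4 6)

f g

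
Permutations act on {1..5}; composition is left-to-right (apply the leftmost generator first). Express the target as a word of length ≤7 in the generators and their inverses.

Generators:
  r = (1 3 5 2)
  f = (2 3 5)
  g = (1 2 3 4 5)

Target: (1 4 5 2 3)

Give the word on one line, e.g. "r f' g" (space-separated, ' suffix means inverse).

  after g': (1 5 4 3 2)
  after r: (1 2 3)(4 5)
  after g: (1 3 2 4)
  after g: (1 4 2 5)
  after r': (1 4 5 2 3)

g' r g g r'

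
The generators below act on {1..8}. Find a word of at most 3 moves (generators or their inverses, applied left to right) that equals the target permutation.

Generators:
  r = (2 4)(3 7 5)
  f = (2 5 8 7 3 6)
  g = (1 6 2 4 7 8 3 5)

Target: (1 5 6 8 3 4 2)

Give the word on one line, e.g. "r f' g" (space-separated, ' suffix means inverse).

  after f': (2 6 3 7 8 5)
  after g': (1 5 6 8 3 4 2)

f' g'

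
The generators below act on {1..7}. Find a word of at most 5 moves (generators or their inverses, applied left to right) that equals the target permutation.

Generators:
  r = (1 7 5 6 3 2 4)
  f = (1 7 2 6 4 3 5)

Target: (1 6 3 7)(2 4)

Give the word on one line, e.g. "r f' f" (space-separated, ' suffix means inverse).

r f' f' r

  after r: (1 7 5 6 3 2 4)
  after f': (2 6 4 5)(3 7)
  after f': (1 5 7 4 3)
  after r: (1 6 3 7)(2 4)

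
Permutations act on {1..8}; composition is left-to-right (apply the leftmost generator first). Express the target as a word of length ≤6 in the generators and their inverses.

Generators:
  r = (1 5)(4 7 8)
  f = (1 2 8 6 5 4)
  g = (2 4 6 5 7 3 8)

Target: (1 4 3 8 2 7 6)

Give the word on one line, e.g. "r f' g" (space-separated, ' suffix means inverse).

r f f f g

  after r: (1 5)(4 7 8)
  after f: (1 4 7 6 5 2 8)
  after f: (2 6 4 7 5 8)
  after f: (1 2 5 6)(4 7)
  after g: (1 4 3 8 2 7 6)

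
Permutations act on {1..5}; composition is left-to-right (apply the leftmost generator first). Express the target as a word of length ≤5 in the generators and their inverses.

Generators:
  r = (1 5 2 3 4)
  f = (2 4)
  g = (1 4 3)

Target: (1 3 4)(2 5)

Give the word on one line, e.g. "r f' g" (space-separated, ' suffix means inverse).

  after r': (1 4 3 2 5)
  after g: (1 3 2 5 4)
  after f: (1 3 4)(2 5)
  after f: (1 3 2 5 4)
  after f: (1 3 4)(2 5)

r' g f f f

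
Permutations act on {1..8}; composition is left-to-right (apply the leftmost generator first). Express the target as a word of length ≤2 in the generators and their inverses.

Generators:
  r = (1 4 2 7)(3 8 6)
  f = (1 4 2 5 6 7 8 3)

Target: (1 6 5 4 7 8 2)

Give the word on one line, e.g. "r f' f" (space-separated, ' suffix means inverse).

f' r'

  after f': (1 3 8 7 6 5 2 4)
  after r': (1 6 5 4 7 8 2)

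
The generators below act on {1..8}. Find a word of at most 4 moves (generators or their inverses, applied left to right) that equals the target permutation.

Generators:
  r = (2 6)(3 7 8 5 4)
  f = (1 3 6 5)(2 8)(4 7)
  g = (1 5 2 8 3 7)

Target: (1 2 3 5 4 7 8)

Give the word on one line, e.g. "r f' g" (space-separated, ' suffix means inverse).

f g r g'

  after f: (1 3 6 5)(2 8)(4 7)
  after g: (1 7 4)(2 3 6)
  after r: (1 8 5 4)(2 7 3)
  after g': (1 2 3 5 4 7 8)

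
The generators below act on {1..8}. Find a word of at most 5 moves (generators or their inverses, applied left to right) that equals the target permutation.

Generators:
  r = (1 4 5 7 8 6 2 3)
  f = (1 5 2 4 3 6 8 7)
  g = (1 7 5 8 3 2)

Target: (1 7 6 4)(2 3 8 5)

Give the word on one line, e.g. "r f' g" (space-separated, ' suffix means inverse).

f' f' g' g'

  after f': (1 7 8 6 3 4 2 5)
  after f': (1 8 3 2)(4 5 7 6)
  after g': (1 5)(4 7 6)
  after g': (1 7 6 4)(2 3 8 5)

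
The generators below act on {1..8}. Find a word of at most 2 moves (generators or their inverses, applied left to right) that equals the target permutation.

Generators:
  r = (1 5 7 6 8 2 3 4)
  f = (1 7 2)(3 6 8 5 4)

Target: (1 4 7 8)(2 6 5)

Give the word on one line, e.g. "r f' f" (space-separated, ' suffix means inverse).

r f

  after r: (1 5 7 6 8 2 3 4)
  after f: (1 4 7 8)(2 6 5)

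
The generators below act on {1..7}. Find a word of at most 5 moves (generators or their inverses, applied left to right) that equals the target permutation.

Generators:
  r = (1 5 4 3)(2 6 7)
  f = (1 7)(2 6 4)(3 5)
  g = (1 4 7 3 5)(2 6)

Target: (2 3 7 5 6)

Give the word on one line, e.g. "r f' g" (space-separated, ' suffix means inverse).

  after r': (1 3 4 5)(2 7 6)
  after f: (1 5 7 4 3 2)
  after r': (2 3 7 5 6)

r' f r'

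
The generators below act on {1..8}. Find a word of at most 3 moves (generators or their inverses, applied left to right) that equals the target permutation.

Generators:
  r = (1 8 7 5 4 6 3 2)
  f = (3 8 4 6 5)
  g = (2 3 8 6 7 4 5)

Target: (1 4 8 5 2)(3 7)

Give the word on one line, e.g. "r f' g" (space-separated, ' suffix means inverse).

  after f: (3 8 4 6 5)
  after r: (1 8 6 4 3 7 5 2)
  after f: (1 4 8 5 2)(3 7)

f r f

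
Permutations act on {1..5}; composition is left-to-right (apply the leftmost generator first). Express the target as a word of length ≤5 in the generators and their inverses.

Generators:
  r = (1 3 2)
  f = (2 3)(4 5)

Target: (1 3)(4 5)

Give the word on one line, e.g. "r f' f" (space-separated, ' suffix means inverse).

  after f': (2 3)(4 5)
  after r: (1 3)(4 5)
  after r: (1 2)(4 5)
  after r: (2 3)(4 5)
  after r: (1 3)(4 5)

f' r r r r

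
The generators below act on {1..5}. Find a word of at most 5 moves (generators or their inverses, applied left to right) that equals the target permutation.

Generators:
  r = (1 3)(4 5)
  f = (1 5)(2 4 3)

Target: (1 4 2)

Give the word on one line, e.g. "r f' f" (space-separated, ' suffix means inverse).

  after r': (1 3)(4 5)
  after f: (1 2 4)(3 5)
  after r: (1 2 5)(3 4)
  after f: (1 4 2)

r' f r f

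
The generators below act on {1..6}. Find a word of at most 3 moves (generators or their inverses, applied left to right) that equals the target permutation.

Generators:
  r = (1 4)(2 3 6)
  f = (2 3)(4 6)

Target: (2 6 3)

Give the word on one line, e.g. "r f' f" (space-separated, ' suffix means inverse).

r r

  after r: (1 4)(2 3 6)
  after r: (2 6 3)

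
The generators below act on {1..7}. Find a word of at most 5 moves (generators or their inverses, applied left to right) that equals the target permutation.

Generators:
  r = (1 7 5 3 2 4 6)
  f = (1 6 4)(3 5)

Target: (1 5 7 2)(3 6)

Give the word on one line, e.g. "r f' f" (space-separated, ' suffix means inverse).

  after f': (1 4 6)(3 5)
  after r': (1 2 3 7)
  after f: (1 2 5 3 7 6 4)
  after r': (1 3)(2 7 4 6)
  after r': (1 5 7 2)(3 6)

f' r' f r' r'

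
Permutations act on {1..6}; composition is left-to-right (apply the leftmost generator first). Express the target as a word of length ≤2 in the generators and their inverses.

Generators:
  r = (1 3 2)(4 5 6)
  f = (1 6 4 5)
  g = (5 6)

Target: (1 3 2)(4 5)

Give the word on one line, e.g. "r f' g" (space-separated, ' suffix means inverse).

  after g: (5 6)
  after r: (1 3 2)(4 5)

g r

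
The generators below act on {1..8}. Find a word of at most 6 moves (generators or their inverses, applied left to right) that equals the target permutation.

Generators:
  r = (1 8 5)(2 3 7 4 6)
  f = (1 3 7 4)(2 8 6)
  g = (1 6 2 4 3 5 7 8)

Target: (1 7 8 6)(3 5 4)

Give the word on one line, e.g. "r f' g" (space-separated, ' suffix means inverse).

r g f g' r'

  after r: (1 8 5)(2 3 7 4 6)
  after g: (2 5 6 4)(3 8 7)
  after f: (1 3 6)(2 5)(4 8)
  after g': (1 4 7 5 6 8 2 3)
  after r': (1 7 8 6)(3 5 4)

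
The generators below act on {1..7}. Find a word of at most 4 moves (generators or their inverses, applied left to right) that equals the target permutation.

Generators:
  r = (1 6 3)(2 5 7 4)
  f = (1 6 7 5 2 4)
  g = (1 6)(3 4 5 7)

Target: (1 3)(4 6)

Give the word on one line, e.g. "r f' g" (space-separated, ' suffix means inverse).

  after f: (1 6 7 5 2 4)
  after r: (1 3)(4 6)

f r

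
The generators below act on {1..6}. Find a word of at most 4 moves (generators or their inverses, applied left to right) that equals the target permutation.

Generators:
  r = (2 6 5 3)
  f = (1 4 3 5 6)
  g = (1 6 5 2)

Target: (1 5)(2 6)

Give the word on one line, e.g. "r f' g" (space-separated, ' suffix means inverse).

g g

  after g: (1 6 5 2)
  after g: (1 5)(2 6)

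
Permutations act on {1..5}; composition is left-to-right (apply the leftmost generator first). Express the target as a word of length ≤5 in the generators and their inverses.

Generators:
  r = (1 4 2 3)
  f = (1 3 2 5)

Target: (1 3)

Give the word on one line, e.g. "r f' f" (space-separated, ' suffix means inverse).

r' f r' r' f

  after r': (1 3 2 4)
  after f: (1 2 4 3 5)
  after r': (1 4 2)(3 5)
  after r': (2 3 5)
  after f: (1 3)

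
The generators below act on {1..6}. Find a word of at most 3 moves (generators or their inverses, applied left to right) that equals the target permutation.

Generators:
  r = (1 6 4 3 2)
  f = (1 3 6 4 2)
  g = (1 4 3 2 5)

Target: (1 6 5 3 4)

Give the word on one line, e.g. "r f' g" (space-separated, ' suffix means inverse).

g r' g'

  after g: (1 4 3 2 5)
  after r': (1 6)(2 5)
  after g': (1 6 5 3 4)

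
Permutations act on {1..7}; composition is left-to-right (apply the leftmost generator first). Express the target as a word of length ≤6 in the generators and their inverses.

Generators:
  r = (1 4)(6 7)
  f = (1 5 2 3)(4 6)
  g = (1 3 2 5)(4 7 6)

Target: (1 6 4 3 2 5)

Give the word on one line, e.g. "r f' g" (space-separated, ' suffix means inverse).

  after r': (1 4)(6 7)
  after f': (1 6 7 4 3 2 5)
  after f': (1 4 2)(3 5)(6 7)
  after g': (1 6 4 3 2 5)

r' f' f' g'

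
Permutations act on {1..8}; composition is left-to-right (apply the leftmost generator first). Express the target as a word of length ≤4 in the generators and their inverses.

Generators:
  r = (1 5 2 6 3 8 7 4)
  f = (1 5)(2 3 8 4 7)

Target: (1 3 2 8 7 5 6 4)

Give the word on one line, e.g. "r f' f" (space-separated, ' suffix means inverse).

r r f

  after r: (1 5 2 6 3 8 7 4)
  after r: (1 2 3 7)(4 5 6 8)
  after f: (1 3 2 8 7 5 6 4)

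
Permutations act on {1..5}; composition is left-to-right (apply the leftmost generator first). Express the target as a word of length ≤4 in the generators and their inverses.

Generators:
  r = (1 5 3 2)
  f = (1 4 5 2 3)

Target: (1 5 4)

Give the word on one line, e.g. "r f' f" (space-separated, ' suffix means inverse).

  after r': (1 2 3 5)
  after f: (1 3 2)(4 5)
  after r': (1 5 4)

r' f r'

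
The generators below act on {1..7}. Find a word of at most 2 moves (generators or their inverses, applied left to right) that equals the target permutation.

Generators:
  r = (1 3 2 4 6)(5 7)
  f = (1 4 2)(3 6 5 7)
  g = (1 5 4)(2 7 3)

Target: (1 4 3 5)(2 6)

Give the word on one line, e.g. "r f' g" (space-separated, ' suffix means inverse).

f' r

  after f': (1 2 4)(3 7 5 6)
  after r: (1 4 3 5)(2 6)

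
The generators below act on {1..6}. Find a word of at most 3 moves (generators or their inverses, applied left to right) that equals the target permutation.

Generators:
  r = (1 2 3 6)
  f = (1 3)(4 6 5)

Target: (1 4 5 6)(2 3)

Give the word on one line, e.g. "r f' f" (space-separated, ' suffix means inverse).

  after r': (1 6 3 2)
  after f': (1 4 5 6)(2 3)

r' f'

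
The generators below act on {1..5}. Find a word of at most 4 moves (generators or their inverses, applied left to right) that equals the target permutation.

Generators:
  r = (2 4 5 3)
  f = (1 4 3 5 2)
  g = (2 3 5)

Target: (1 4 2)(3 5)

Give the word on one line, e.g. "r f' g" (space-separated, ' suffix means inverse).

f' r' f'

  after f': (1 2 5 3 4)
  after r': (1 3 2 4)
  after f': (1 4 2)(3 5)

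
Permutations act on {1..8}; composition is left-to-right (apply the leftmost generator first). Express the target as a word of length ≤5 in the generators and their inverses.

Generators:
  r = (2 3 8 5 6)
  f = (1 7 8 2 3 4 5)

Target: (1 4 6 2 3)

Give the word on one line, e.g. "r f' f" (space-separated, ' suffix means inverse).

f' r' r' f

  after f': (1 5 4 3 2 8 7)
  after r': (1 8 7)(2 3 6 5 4)
  after r': (1 3 5 4 6 8 7)
  after f: (1 4 6 2 3)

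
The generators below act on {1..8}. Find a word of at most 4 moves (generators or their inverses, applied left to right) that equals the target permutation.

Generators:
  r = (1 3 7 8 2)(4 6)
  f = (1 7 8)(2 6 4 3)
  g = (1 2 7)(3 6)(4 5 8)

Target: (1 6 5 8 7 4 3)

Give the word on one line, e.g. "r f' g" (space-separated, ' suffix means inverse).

  after r: (1 3 7 8 2)(4 6)
  after g: (1 6 5 8 7 4 3)

r g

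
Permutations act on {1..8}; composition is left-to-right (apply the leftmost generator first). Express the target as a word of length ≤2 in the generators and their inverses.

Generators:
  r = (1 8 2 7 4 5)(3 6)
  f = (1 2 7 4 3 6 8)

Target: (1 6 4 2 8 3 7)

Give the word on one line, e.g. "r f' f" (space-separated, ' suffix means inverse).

  after f': (1 8 6 3 4 7 2)
  after f': (1 6 4 2 8 3 7)

f' f'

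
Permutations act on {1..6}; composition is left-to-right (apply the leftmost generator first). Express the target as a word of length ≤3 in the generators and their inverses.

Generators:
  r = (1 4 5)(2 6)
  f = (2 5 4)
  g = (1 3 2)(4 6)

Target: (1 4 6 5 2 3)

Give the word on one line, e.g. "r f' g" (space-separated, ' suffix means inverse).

g' f'

  after g': (1 2 3)(4 6)
  after f': (1 4 6 5 2 3)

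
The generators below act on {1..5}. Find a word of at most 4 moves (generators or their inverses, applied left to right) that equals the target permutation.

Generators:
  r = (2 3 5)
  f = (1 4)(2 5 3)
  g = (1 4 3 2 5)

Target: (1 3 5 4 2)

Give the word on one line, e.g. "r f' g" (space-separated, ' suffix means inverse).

  after g: (1 4 3 2 5)
  after g: (1 3 5 4 2)

g g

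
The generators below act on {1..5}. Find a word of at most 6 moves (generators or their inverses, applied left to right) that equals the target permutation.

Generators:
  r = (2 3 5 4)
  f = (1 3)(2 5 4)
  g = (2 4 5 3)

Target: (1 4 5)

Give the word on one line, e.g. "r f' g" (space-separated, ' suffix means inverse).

r' f' g' g'

  after r': (2 4 5 3)
  after f': (1 3 4 2 5)
  after g': (1 5)(2 4 3)
  after g': (1 4 5)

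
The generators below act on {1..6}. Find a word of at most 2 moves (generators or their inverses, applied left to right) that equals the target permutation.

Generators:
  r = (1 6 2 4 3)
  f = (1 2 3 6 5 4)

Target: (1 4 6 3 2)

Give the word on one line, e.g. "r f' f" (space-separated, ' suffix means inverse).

  after r': (1 3 4 2 6)
  after r': (1 4 6 3 2)

r' r'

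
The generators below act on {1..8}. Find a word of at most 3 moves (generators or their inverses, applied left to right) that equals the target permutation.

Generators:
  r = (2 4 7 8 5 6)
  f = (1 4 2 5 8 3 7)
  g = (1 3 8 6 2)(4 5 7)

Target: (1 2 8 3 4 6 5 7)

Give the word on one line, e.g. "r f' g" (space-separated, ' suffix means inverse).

  after f: (1 4 2 5 8 3 7)
  after r': (1 2 8 3 4 6 5 7)

f r'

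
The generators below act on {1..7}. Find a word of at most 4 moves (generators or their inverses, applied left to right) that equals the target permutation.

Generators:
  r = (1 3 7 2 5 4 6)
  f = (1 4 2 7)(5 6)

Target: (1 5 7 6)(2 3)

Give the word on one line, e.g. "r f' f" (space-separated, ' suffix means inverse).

f r' f' f'

  after f: (1 4 2 7)(5 6)
  after r': (1 5 4 7 6 2 3)
  after f': (1 6 4 2 3 7 5)
  after f': (1 5 7 6)(2 3)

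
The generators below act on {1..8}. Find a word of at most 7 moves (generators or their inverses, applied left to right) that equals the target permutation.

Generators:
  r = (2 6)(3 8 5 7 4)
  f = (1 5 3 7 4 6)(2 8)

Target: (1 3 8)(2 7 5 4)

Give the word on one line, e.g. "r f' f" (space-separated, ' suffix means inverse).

f f f r' f

  after f: (1 5 3 7 4 6)(2 8)
  after f: (1 3 4)(5 7 6)
  after f: (1 7)(2 8)(3 6)(4 5)
  after r': (1 5 7)(2 3)(4 8 6)
  after f: (1 3 8)(2 7 5 4)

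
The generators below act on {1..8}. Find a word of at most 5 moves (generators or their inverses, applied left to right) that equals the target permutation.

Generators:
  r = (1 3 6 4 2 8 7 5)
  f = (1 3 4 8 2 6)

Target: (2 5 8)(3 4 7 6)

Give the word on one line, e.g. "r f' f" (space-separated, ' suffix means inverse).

  after r: (1 3 6 4 2 8 7 5)
  after r: (1 6 2 7)(3 4 8 5)
  after r: (1 4 7 3 2 5 6 8)
  after f': (1 3 8 6 4 7)(2 5)
  after f': (2 5 8)(3 4 7 6)

r r r f' f'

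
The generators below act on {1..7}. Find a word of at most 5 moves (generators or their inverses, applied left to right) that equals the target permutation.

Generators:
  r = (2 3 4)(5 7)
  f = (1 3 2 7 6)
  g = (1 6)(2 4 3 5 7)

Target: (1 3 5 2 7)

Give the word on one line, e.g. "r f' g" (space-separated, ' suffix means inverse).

f g' r'

  after f: (1 3 2 7 6)
  after g': (1 4 2 5 3 7)
  after r': (1 3 5 2 7)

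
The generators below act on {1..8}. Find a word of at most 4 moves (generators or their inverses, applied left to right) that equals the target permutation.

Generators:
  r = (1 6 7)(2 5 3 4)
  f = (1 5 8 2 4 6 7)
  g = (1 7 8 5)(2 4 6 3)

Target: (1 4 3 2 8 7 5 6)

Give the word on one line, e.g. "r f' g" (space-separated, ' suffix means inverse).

r g'

  after r: (1 6 7)(2 5 3 4)
  after g': (1 4 3 2 8 7 5 6)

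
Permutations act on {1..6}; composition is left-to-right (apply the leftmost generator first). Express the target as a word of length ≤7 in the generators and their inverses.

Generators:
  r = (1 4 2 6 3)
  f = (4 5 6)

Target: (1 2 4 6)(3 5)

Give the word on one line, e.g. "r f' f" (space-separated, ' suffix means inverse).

  after r': (1 3 6 2 4)
  after f: (1 3 4)(2 5 6)
  after f: (1 3 5 4)(2 6)
  after r': (1 6 4 3 5)
  after r': (1 2 4 6)(3 5)

r' f f r' r'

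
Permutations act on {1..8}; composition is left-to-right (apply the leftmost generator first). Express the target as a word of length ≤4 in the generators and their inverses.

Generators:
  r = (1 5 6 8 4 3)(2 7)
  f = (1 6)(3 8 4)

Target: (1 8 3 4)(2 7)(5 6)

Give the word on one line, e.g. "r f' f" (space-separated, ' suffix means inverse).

r f' r r

  after r: (1 5 6 8 4 3)(2 7)
  after f': (1 5)(2 7)(3 6)
  after r: (1 6)(3 8 4)
  after r: (1 8 3 4)(2 7)(5 6)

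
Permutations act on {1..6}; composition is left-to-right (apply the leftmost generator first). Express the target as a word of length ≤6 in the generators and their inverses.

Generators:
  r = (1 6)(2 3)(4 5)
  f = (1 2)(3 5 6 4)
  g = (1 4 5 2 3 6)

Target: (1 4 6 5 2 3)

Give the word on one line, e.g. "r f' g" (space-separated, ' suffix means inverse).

  after f': (1 2)(3 4 6 5)
  after g': (1 5 2 6 4 3)
  after f: (1 6 3 2 4 5)
  after f: (1 4 6 5 2 3)

f' g' f f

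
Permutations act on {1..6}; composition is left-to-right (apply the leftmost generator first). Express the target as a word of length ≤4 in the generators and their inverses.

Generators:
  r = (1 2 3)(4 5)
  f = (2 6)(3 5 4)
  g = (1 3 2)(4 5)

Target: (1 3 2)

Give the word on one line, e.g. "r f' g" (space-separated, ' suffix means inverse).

  after g': (1 2 3)(4 5)
  after g': (1 3 2)

g' g'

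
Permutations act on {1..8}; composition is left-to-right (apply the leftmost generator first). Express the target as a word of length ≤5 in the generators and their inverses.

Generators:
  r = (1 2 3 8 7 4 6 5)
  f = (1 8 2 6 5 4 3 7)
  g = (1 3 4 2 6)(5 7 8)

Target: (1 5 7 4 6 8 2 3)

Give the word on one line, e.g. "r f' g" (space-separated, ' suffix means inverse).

f f r f' f'

  after f: (1 8 2 6 5 4 3 7)
  after f: (1 2 5 3)(4 7 8 6)
  after r: (1 3 2)(5 8)
  after f': (1 4 5)(2 7 3 8 6)
  after f': (1 5 7 4 6 8 2 3)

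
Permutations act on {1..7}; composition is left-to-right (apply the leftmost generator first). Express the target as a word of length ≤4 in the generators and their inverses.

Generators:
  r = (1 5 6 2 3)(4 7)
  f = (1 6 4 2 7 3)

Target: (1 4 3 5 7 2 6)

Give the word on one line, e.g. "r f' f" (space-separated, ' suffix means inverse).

  after r': (1 3 2 6 5)(4 7)
  after r': (1 2 5 3 6)
  after r': (1 6 3 5 2)(4 7)
  after f: (1 4 3 5 7 2 6)

r' r' r' f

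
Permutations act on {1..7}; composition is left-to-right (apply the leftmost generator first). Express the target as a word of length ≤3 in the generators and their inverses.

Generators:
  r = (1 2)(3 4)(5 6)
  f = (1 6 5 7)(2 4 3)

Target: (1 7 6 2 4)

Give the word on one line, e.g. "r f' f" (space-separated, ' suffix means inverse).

f' r'

  after f': (1 7 5 6)(2 3 4)
  after r': (1 7 6 2 4)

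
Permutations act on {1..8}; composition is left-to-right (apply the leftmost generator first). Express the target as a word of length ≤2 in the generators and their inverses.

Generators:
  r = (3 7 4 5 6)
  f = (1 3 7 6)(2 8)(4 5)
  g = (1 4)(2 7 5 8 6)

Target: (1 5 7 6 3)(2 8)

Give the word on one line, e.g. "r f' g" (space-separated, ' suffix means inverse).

f' r'

  after f': (1 6 7 3)(2 8)(4 5)
  after r': (1 5 7 6 3)(2 8)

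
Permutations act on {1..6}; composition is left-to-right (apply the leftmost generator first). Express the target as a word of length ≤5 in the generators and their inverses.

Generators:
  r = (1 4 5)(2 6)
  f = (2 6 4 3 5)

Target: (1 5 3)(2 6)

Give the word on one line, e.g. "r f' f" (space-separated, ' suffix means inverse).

  after r': (1 5 4)(2 6)
  after r': (1 4 5)
  after f': (1 6 2 5)(3 4)
  after r': (1 2 4 3)
  after f': (1 5 3)(2 6)

r' r' f' r' f'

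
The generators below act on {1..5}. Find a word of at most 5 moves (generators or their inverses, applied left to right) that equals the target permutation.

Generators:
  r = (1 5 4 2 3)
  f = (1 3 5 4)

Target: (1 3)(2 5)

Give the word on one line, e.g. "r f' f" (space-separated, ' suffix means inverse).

f f r' r'

  after f: (1 3 5 4)
  after f: (1 5)(3 4)
  after r': (2 4)(3 5)
  after r': (1 3)(2 5)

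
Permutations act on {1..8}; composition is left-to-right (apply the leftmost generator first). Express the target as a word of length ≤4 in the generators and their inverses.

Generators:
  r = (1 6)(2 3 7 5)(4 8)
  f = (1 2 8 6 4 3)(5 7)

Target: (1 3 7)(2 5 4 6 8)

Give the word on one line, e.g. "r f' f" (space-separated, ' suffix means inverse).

  after r: (1 6)(2 3 7 5)(4 8)
  after r: (2 7)(3 5)
  after f': (1 3 7)(2 5 4 6 8)

r r f'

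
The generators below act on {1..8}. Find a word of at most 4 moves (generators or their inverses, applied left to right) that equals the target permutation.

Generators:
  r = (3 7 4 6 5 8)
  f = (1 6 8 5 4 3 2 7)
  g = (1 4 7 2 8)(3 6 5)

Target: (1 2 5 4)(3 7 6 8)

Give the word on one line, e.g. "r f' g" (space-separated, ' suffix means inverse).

f g' r g

  after f: (1 6 8 5 4 3 2 7)
  after g': (1 3 7 8 6 2 4 5)
  after r: (1 7 3 4 8 5)(2 6)
  after g: (1 2 5 4)(3 7 6 8)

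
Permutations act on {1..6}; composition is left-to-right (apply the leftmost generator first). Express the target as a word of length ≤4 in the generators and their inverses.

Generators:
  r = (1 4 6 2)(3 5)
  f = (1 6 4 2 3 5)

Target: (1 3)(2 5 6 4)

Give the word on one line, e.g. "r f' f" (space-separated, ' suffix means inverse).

r f' r f

  after r: (1 4 6 2)(3 5)
  after f': (1 6 4)(2 5)
  after r: (1 2 3 5)
  after f: (1 3)(2 5 6 4)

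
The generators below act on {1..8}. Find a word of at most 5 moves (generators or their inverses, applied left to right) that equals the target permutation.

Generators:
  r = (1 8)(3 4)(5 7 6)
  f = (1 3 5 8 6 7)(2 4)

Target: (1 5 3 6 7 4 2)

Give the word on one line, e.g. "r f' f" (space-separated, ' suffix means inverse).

  after f': (1 7 6 8 5 3)(2 4)
  after r': (1 5 4 2 3 8 6)
  after f: (1 8 7)(2 5)(3 6)
  after f: (1 6 5 4 2 8)(3 7)
  after r: (1 5 3 6 7 4 2)

f' r' f f r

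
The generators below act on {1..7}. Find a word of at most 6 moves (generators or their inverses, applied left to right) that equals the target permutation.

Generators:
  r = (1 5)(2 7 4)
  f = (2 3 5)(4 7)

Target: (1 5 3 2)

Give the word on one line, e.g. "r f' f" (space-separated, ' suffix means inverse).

  after f: (2 3 5)(4 7)
  after f: (2 5 3)
  after r: (1 5 3 7 4 2)
  after r: (2 5 3 4 7)
  after r: (1 5 3 2)

f f r r r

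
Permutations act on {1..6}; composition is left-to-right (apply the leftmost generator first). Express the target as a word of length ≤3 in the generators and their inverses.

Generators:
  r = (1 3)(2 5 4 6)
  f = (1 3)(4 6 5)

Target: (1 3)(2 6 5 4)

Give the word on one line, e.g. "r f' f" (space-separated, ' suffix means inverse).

f r f'

  after f: (1 3)(4 6 5)
  after r: (2 5 6 4)
  after f': (1 3)(2 6 5 4)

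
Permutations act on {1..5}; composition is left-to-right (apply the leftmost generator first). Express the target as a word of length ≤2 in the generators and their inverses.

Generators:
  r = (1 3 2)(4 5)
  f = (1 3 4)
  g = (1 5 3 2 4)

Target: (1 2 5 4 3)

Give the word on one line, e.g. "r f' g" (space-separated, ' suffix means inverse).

  after g': (1 4 2 3 5)
  after g': (1 2 5 4 3)

g' g'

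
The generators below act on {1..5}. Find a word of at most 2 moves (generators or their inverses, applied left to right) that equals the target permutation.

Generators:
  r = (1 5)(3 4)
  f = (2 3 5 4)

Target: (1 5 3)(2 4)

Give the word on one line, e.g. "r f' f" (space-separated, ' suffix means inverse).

f r

  after f: (2 3 5 4)
  after r: (1 5 3)(2 4)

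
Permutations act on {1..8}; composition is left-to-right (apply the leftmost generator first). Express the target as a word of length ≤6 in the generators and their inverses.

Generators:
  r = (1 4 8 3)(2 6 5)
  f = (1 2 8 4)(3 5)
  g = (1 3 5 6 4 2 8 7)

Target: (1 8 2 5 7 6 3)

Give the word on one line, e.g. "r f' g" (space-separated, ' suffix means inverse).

f' r g r g'

  after f': (1 4 8 2)(3 5)
  after r: (1 8 6 5)(2 4 3)
  after g: (1 7)(3 8 4 5)
  after r: (1 7 4 2 6 5)
  after g': (1 8 2 5 7 6 3)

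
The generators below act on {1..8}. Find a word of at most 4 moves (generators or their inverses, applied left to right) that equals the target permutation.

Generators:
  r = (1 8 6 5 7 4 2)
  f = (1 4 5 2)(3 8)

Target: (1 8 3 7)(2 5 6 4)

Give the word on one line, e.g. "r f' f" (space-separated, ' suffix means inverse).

  after f: (1 4 5 2)(3 8)
  after r: (1 2 8 3 6 5)(4 7)
  after r: (2 6 7)(3 5 8)
  after r: (1 8 3 7)(2 5 6 4)

f r r r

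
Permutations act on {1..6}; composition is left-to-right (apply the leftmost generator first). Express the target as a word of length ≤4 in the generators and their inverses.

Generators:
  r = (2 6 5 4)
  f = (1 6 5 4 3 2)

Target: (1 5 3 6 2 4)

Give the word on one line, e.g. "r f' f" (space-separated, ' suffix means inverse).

  after f': (1 2 3 4 5 6)
  after r': (1 4 6)(2 3 5)
  after f': (1 5 3 6 2 4)

f' r' f'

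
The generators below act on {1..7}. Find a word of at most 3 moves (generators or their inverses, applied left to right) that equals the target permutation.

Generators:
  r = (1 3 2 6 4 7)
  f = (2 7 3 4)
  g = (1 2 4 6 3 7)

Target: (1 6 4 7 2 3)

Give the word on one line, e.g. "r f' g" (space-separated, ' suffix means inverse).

  after r: (1 3 2 6 4 7)
  after f: (1 4 3 7)(2 6)
  after g: (1 6 4 7 2 3)

r f g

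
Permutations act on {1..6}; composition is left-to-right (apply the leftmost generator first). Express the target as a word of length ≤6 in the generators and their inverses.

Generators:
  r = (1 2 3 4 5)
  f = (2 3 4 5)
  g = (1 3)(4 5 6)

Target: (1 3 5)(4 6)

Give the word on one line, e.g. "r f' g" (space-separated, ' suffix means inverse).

  after f: (2 3 4 5)
  after g: (1 3 5 2)(4 6)
  after f': (1 2)(3 4 6)
  after r: (1 3 5)(4 6)

f g f' r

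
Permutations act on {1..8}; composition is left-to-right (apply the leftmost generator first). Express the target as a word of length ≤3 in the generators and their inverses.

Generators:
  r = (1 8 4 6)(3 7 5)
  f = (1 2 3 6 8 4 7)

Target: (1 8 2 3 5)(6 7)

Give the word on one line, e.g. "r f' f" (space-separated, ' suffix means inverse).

  after r': (1 6 4 8)(3 5 7)
  after f: (1 8 2 3 5)(6 7)

r' f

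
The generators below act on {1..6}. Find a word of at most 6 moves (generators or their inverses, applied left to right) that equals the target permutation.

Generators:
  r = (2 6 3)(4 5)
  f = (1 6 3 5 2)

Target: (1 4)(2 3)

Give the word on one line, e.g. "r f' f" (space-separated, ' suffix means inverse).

f r' f' r f

  after f: (1 6 3 5 2)
  after r': (1 2)(3 4 5)
  after f': (1 5 6)(3 4)
  after r: (1 4 2 6)(3 5)
  after f: (1 4)(2 3)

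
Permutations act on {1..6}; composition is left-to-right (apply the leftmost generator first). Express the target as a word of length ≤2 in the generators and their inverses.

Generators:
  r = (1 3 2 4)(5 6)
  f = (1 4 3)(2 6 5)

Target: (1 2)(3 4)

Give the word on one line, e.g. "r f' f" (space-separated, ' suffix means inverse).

  after r': (1 4 2 3)(5 6)
  after r': (1 2)(3 4)

r' r'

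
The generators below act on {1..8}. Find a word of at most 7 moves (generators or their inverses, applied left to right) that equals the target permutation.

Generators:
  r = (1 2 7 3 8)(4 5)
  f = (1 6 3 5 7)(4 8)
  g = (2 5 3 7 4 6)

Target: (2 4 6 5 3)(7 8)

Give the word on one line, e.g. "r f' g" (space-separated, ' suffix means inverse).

g g r g' f'

  after g: (2 5 3 7 4 6)
  after g: (2 3 4)(5 7 6)
  after r: (1 2 8)(3 5)(4 7 6)
  after g': (1 6 7 4 3 2 8)
  after f': (2 4 6 5 3)(7 8)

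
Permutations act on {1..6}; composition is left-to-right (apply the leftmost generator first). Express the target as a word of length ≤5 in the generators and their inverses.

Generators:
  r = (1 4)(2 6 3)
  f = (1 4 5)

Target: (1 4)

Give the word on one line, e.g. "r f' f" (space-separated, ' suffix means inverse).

  after r: (1 4)(2 6 3)
  after r: (2 3 6)
  after r: (1 4)

r r r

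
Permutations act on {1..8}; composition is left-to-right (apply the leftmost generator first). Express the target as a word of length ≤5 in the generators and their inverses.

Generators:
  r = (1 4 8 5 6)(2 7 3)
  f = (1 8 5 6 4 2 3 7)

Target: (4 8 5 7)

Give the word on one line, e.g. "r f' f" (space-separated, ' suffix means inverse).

  after r: (1 4 8 5 6)(2 7 3)
  after r: (1 8 6 4 5)(2 3 7)
  after f': (4 8 5 7)

r r f'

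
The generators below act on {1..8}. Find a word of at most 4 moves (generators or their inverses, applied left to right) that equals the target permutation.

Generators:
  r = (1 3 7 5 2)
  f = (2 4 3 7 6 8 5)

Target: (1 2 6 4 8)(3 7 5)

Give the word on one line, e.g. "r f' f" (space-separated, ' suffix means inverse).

f' f' f' r'

  after f': (2 5 8 6 7 3 4)
  after f': (2 8 7 4 5 6 3)
  after f': (2 6 4 8 3 5 7)
  after r': (1 2 6 4 8)(3 7 5)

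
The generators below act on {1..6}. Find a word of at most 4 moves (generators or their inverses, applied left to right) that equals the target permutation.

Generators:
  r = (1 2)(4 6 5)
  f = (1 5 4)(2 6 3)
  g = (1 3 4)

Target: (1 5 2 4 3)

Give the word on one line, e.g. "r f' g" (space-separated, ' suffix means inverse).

r f r

  after r: (1 2)(4 6 5)
  after f: (1 6 4 3 2 5)
  after r: (1 5 2 4 3)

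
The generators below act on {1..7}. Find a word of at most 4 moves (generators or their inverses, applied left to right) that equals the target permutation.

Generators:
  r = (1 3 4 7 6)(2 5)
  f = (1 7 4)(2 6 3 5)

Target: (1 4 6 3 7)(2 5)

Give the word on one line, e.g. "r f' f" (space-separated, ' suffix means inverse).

  after r': (1 6 7 4 3)(2 5)
  after r': (1 7 3 6 4)
  after r': (1 4 6 3 7)(2 5)

r' r' r'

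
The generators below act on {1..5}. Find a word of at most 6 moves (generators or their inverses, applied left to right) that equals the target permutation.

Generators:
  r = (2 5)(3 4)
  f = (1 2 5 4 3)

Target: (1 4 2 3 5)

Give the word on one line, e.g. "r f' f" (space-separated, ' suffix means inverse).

  after f': (1 3 4 5 2)
  after f': (1 4 2 3 5)
  after r: (1 3 2 4 5)
  after r: (1 4 2 3 5)

f' f' r r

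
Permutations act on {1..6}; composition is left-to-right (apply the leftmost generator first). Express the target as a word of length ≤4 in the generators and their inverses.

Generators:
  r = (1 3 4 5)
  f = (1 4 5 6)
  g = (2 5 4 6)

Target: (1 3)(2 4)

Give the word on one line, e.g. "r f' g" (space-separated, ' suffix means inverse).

  after f': (1 6 5 4)
  after g': (1 4)(2 6)
  after r': (1 3)(2 6)(4 5)
  after g': (1 3)(2 4)

f' g' r' g'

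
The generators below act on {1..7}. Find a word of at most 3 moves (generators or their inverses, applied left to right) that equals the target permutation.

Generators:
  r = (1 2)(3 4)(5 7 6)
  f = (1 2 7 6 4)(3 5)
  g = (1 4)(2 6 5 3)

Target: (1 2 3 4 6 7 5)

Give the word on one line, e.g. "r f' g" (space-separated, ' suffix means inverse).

g r g

  after g: (1 4)(2 6 5 3)
  after r: (1 3)(2 5 4)(6 7)
  after g: (1 2 3 4 6 7 5)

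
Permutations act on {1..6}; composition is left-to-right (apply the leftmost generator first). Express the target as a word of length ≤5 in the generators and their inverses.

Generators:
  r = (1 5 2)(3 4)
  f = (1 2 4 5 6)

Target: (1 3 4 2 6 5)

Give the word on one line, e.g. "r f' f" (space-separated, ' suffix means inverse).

r r f r

  after r: (1 5 2)(3 4)
  after r: (1 2 5)
  after f: (1 4 5 2 6)
  after r: (1 3 4 2 6 5)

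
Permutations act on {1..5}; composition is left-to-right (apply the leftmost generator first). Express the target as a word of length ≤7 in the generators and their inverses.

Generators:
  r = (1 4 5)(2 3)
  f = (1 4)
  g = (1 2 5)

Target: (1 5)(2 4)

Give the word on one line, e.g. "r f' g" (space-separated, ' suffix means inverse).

  after r': (1 5 4)(2 3)
  after r': (1 4 5)
  after f: (4 5)
  after g': (1 5 4 2)
  after f': (1 5)(2 4)

r' r' f g' f'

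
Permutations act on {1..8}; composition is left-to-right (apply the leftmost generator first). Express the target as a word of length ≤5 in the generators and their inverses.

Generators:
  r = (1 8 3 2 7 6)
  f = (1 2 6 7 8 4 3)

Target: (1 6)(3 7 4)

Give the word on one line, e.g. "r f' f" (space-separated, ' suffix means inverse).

r r r f

  after r: (1 8 3 2 7 6)
  after r: (1 3 7)(2 6 8)
  after r: (1 2)(3 6)(7 8)
  after f: (1 6)(3 7 4)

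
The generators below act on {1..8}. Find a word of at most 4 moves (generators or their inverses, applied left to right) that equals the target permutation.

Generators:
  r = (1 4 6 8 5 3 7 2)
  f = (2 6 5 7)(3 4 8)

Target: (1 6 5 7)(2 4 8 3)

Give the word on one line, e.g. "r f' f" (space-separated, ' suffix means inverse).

  after r: (1 4 6 8 5 3 7 2)
  after r: (1 6 5 7)(2 4 8 3)

r r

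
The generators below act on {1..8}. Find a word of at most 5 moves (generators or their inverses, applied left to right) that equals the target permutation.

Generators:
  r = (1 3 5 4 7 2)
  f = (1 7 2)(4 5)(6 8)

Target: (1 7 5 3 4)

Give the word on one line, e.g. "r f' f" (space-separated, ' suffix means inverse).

  after r: (1 3 5 4 7 2)
  after f': (1 3 4)(6 8)
  after r': (2 7 4)(3 5)(6 8)
  after f: (1 7 5 3 4)

r f' r' f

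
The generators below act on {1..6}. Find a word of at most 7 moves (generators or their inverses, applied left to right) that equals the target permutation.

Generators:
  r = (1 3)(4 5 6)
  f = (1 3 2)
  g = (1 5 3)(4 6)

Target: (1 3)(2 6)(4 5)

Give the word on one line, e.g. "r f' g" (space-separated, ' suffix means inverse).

f r' g' f' r

  after f: (1 3 2)
  after r': (2 3)(4 6 5)
  after g': (1 3 2 5 6)
  after f': (2 5 6)
  after r: (1 3)(2 6)(4 5)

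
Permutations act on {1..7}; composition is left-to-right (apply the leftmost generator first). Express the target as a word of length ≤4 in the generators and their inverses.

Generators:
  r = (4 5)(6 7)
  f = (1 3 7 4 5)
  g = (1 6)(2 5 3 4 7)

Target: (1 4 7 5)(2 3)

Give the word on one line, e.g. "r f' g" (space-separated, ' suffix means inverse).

g' g' f' f'

  after g': (1 6)(2 7 4 3 5)
  after g': (2 4 5 7 3)
  after f': (1 5 3 2 7)
  after f': (1 4 7 5)(2 3)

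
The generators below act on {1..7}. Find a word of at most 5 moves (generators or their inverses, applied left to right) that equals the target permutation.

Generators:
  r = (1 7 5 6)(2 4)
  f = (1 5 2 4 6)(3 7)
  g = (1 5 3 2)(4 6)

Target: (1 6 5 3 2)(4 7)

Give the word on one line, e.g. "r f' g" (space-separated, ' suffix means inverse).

r' g' f

  after r': (1 6 5 7)(2 4)
  after g': (1 4 3 5 7 2 6)
  after f: (1 6 5 3 2)(4 7)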